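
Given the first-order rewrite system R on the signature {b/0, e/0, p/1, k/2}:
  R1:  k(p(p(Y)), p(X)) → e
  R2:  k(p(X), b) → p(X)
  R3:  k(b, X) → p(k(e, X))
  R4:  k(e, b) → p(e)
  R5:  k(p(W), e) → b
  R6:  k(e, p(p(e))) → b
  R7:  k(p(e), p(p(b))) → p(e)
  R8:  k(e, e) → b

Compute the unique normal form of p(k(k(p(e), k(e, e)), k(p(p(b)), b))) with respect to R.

p(p(e))

1. p(k(k(p(e), k(e, e)), k(p(p(b)), b)))  →  p(k(k(p(e), b), k(p(p(b)), b)))   [R8 at 1.1.2]
2. p(k(k(p(e), b), k(p(p(b)), b)))  →  p(k(p(e), k(p(p(b)), b)))   [R2 at 1.1]
3. p(k(p(e), k(p(p(b)), b)))  →  p(k(p(e), p(p(b))))   [R2 at 1.2]
4. p(k(p(e), p(p(b))))  →  p(p(e))   [R7 at 1]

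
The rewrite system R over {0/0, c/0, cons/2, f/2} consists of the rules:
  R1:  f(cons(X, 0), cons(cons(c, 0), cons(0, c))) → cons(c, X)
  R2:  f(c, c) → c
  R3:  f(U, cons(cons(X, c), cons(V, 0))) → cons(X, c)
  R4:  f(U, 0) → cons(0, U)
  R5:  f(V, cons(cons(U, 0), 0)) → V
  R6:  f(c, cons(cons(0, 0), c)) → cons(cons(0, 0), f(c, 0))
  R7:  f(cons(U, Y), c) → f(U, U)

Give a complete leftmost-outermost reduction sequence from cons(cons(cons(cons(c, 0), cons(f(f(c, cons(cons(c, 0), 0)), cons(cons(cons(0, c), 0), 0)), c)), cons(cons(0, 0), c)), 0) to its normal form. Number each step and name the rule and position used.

1. cons(cons(cons(cons(c, 0), cons(f(f(c, cons(cons(c, 0), 0)), cons(cons(cons(0, c), 0), 0)), c)), cons(cons(0, 0), c)), 0)  →  cons(cons(cons(cons(c, 0), cons(f(c, cons(cons(c, 0), 0)), c)), cons(cons(0, 0), c)), 0)   [R5 at 1.1.2.1]
2. cons(cons(cons(cons(c, 0), cons(f(c, cons(cons(c, 0), 0)), c)), cons(cons(0, 0), c)), 0)  →  cons(cons(cons(cons(c, 0), cons(c, c)), cons(cons(0, 0), c)), 0)   [R5 at 1.1.2.1]

cons(cons(cons(cons(c, 0), cons(c, c)), cons(cons(0, 0), c)), 0)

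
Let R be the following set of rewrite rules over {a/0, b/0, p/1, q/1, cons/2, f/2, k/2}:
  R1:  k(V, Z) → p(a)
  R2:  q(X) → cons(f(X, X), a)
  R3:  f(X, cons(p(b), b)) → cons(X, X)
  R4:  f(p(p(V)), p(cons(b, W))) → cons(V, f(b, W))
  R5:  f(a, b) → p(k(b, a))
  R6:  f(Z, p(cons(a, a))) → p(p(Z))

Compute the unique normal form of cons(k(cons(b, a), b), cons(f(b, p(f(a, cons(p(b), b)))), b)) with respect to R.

cons(p(a), cons(p(p(b)), b))

1. cons(k(cons(b, a), b), cons(f(b, p(f(a, cons(p(b), b)))), b))  →  cons(p(a), cons(f(b, p(f(a, cons(p(b), b)))), b))   [R1 at 1]
2. cons(p(a), cons(f(b, p(f(a, cons(p(b), b)))), b))  →  cons(p(a), cons(f(b, p(cons(a, a))), b))   [R3 at 2.1.2.1]
3. cons(p(a), cons(f(b, p(cons(a, a))), b))  →  cons(p(a), cons(p(p(b)), b))   [R6 at 2.1]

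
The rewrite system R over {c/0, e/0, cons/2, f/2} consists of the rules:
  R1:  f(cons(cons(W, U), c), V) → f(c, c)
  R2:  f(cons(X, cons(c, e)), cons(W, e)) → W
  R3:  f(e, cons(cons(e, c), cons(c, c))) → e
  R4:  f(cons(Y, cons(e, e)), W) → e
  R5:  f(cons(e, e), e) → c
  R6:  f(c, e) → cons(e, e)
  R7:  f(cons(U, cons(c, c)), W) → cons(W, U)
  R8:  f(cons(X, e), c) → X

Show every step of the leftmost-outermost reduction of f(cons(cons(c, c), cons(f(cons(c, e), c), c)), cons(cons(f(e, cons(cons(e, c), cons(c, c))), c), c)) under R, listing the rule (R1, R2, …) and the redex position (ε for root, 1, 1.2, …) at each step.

cons(cons(cons(e, c), c), cons(c, c))

1. f(cons(cons(c, c), cons(f(cons(c, e), c), c)), cons(cons(f(e, cons(cons(e, c), cons(c, c))), c), c))  →  f(cons(cons(c, c), cons(c, c)), cons(cons(f(e, cons(cons(e, c), cons(c, c))), c), c))   [R8 at 1.2.1]
2. f(cons(cons(c, c), cons(c, c)), cons(cons(f(e, cons(cons(e, c), cons(c, c))), c), c))  →  cons(cons(cons(f(e, cons(cons(e, c), cons(c, c))), c), c), cons(c, c))   [R7 at ε]
3. cons(cons(cons(f(e, cons(cons(e, c), cons(c, c))), c), c), cons(c, c))  →  cons(cons(cons(e, c), c), cons(c, c))   [R3 at 1.1.1]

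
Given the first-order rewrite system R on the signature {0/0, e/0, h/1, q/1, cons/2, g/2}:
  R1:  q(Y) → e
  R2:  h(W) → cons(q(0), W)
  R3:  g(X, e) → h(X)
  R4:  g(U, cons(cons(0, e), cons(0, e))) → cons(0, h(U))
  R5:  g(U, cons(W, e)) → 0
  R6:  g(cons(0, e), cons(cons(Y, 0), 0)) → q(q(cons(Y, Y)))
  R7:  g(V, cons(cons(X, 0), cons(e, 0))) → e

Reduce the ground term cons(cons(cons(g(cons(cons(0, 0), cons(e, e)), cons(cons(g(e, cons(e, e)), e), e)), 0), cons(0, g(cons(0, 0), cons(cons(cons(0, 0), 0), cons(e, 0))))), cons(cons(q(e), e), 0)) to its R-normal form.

1. cons(cons(cons(g(cons(cons(0, 0), cons(e, e)), cons(cons(g(e, cons(e, e)), e), e)), 0), cons(0, g(cons(0, 0), cons(cons(cons(0, 0), 0), cons(e, 0))))), cons(cons(q(e), e), 0))  →  cons(cons(cons(0, 0), cons(0, g(cons(0, 0), cons(cons(cons(0, 0), 0), cons(e, 0))))), cons(cons(q(e), e), 0))   [R5 at 1.1.1]
2. cons(cons(cons(0, 0), cons(0, g(cons(0, 0), cons(cons(cons(0, 0), 0), cons(e, 0))))), cons(cons(q(e), e), 0))  →  cons(cons(cons(0, 0), cons(0, e)), cons(cons(q(e), e), 0))   [R7 at 1.2.2]
3. cons(cons(cons(0, 0), cons(0, e)), cons(cons(q(e), e), 0))  →  cons(cons(cons(0, 0), cons(0, e)), cons(cons(e, e), 0))   [R1 at 2.1.1]

cons(cons(cons(0, 0), cons(0, e)), cons(cons(e, e), 0))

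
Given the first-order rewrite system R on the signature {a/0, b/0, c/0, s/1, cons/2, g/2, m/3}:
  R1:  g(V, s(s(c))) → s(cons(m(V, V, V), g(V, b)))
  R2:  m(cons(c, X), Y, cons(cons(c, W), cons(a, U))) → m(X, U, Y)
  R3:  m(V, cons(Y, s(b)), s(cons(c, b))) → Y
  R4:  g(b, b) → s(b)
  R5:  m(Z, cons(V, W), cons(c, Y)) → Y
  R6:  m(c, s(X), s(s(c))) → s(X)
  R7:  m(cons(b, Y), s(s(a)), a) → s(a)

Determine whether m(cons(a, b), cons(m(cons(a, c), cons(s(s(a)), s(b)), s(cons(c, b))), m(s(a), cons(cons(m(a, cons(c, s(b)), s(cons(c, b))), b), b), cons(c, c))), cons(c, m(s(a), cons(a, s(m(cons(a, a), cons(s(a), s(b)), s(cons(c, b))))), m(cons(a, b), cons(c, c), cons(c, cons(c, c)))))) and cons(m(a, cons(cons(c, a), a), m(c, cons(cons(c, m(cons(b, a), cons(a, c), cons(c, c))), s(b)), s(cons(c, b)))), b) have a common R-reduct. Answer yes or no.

no — NF(t₁) = c, NF(t₂) = cons(c, b)

Reduce t₁ = m(cons(a, b), cons(m(cons(a, c), cons(s(s(a)), s(b)), s(cons(c, b))), m(s(a), cons(cons(m(a, cons(c, s(b)), s(cons(c, b))), b), b), cons(c, c))), cons(c, m(s(a), cons(a, s(m(cons(a, a), cons(s(a), s(b)), s(cons(c, b))))), m(cons(a, b), cons(c, c), cons(c, cons(c, c)))))):
1. m(cons(a, b), cons(m(cons(a, c), cons(s(s(a)), s(b)), s(cons(c, b))), m(s(a), cons(cons(m(a, cons(c, s(b)), s(cons(c, b))), b), b), cons(c, c))), cons(c, m(s(a), cons(a, s(m(cons(a, a), cons(s(a), s(b)), s(cons(c, b))))), m(cons(a, b), cons(c, c), cons(c, cons(c, c))))))  →  m(s(a), cons(a, s(m(cons(a, a), cons(s(a), s(b)), s(cons(c, b))))), m(cons(a, b), cons(c, c), cons(c, cons(c, c))))   [R5 at ε]
2. m(s(a), cons(a, s(m(cons(a, a), cons(s(a), s(b)), s(cons(c, b))))), m(cons(a, b), cons(c, c), cons(c, cons(c, c))))  →  m(s(a), cons(a, s(s(a))), m(cons(a, b), cons(c, c), cons(c, cons(c, c))))   [R3 at 2.2.1]
3. m(s(a), cons(a, s(s(a))), m(cons(a, b), cons(c, c), cons(c, cons(c, c))))  →  m(s(a), cons(a, s(s(a))), cons(c, c))   [R5 at 3]
4. m(s(a), cons(a, s(s(a))), cons(c, c))  →  c   [R5 at ε]

Reduce t₂ = cons(m(a, cons(cons(c, a), a), m(c, cons(cons(c, m(cons(b, a), cons(a, c), cons(c, c))), s(b)), s(cons(c, b)))), b):
1. cons(m(a, cons(cons(c, a), a), m(c, cons(cons(c, m(cons(b, a), cons(a, c), cons(c, c))), s(b)), s(cons(c, b)))), b)  →  cons(m(a, cons(cons(c, a), a), cons(c, m(cons(b, a), cons(a, c), cons(c, c)))), b)   [R3 at 1.3]
2. cons(m(a, cons(cons(c, a), a), cons(c, m(cons(b, a), cons(a, c), cons(c, c)))), b)  →  cons(m(cons(b, a), cons(a, c), cons(c, c)), b)   [R5 at 1]
3. cons(m(cons(b, a), cons(a, c), cons(c, c)), b)  →  cons(c, b)   [R5 at 1]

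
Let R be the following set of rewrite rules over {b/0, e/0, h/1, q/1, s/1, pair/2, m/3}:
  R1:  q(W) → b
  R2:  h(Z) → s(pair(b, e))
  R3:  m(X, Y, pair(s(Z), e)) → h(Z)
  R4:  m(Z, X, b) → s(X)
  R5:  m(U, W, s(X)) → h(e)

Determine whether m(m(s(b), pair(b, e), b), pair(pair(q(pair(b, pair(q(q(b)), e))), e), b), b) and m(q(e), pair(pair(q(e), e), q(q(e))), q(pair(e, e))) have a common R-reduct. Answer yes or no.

yes — NF(t₁) = s(pair(pair(b, e), b)), NF(t₂) = s(pair(pair(b, e), b))

Reduce t₁ = m(m(s(b), pair(b, e), b), pair(pair(q(pair(b, pair(q(q(b)), e))), e), b), b):
1. m(m(s(b), pair(b, e), b), pair(pair(q(pair(b, pair(q(q(b)), e))), e), b), b)  →  s(pair(pair(q(pair(b, pair(q(q(b)), e))), e), b))   [R4 at ε]
2. s(pair(pair(q(pair(b, pair(q(q(b)), e))), e), b))  →  s(pair(pair(b, e), b))   [R1 at 1.1.1]

Reduce t₂ = m(q(e), pair(pair(q(e), e), q(q(e))), q(pair(e, e))):
1. m(q(e), pair(pair(q(e), e), q(q(e))), q(pair(e, e)))  →  m(b, pair(pair(q(e), e), q(q(e))), q(pair(e, e)))   [R1 at 1]
2. m(b, pair(pair(q(e), e), q(q(e))), q(pair(e, e)))  →  m(b, pair(pair(b, e), q(q(e))), q(pair(e, e)))   [R1 at 2.1.1]
3. m(b, pair(pair(b, e), q(q(e))), q(pair(e, e)))  →  m(b, pair(pair(b, e), b), q(pair(e, e)))   [R1 at 2.2]
4. m(b, pair(pair(b, e), b), q(pair(e, e)))  →  m(b, pair(pair(b, e), b), b)   [R1 at 3]
5. m(b, pair(pair(b, e), b), b)  →  s(pair(pair(b, e), b))   [R4 at ε]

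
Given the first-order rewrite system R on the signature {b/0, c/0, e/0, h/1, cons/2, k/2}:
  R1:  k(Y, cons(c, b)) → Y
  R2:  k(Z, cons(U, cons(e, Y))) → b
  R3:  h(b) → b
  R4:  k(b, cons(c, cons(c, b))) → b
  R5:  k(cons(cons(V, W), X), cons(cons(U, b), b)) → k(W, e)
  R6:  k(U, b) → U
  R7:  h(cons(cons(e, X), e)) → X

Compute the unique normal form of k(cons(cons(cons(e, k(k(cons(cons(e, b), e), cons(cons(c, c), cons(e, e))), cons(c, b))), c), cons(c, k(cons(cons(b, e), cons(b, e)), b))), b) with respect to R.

1. k(cons(cons(cons(e, k(k(cons(cons(e, b), e), cons(cons(c, c), cons(e, e))), cons(c, b))), c), cons(c, k(cons(cons(b, e), cons(b, e)), b))), b)  →  cons(cons(cons(e, k(k(cons(cons(e, b), e), cons(cons(c, c), cons(e, e))), cons(c, b))), c), cons(c, k(cons(cons(b, e), cons(b, e)), b)))   [R6 at ε]
2. cons(cons(cons(e, k(k(cons(cons(e, b), e), cons(cons(c, c), cons(e, e))), cons(c, b))), c), cons(c, k(cons(cons(b, e), cons(b, e)), b)))  →  cons(cons(cons(e, k(cons(cons(e, b), e), cons(cons(c, c), cons(e, e)))), c), cons(c, k(cons(cons(b, e), cons(b, e)), b)))   [R1 at 1.1.2]
3. cons(cons(cons(e, k(cons(cons(e, b), e), cons(cons(c, c), cons(e, e)))), c), cons(c, k(cons(cons(b, e), cons(b, e)), b)))  →  cons(cons(cons(e, b), c), cons(c, k(cons(cons(b, e), cons(b, e)), b)))   [R2 at 1.1.2]
4. cons(cons(cons(e, b), c), cons(c, k(cons(cons(b, e), cons(b, e)), b)))  →  cons(cons(cons(e, b), c), cons(c, cons(cons(b, e), cons(b, e))))   [R6 at 2.2]

cons(cons(cons(e, b), c), cons(c, cons(cons(b, e), cons(b, e))))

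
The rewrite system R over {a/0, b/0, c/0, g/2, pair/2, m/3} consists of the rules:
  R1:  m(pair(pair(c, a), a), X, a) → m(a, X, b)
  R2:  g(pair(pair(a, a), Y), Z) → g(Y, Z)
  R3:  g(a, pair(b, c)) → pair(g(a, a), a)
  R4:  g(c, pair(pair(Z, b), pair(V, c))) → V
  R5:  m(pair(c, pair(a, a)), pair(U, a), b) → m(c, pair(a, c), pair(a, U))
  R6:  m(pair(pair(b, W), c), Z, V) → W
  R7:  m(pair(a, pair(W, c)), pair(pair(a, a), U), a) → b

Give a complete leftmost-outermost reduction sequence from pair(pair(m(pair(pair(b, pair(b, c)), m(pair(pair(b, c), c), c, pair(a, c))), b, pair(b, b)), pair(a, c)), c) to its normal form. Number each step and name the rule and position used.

pair(pair(pair(b, c), pair(a, c)), c)

1. pair(pair(m(pair(pair(b, pair(b, c)), m(pair(pair(b, c), c), c, pair(a, c))), b, pair(b, b)), pair(a, c)), c)  →  pair(pair(m(pair(pair(b, pair(b, c)), c), b, pair(b, b)), pair(a, c)), c)   [R6 at 1.1.1.2]
2. pair(pair(m(pair(pair(b, pair(b, c)), c), b, pair(b, b)), pair(a, c)), c)  →  pair(pair(pair(b, c), pair(a, c)), c)   [R6 at 1.1]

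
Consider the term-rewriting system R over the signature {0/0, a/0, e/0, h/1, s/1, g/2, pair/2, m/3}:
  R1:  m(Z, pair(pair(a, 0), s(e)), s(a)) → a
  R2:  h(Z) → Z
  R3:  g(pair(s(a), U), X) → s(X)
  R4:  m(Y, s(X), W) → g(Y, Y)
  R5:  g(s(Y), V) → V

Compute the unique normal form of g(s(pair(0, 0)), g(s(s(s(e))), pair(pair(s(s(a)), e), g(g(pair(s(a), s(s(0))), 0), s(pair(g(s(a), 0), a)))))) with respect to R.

pair(pair(s(s(a)), e), s(pair(0, a)))

1. g(s(pair(0, 0)), g(s(s(s(e))), pair(pair(s(s(a)), e), g(g(pair(s(a), s(s(0))), 0), s(pair(g(s(a), 0), a))))))  →  g(s(s(s(e))), pair(pair(s(s(a)), e), g(g(pair(s(a), s(s(0))), 0), s(pair(g(s(a), 0), a)))))   [R5 at ε]
2. g(s(s(s(e))), pair(pair(s(s(a)), e), g(g(pair(s(a), s(s(0))), 0), s(pair(g(s(a), 0), a)))))  →  pair(pair(s(s(a)), e), g(g(pair(s(a), s(s(0))), 0), s(pair(g(s(a), 0), a))))   [R5 at ε]
3. pair(pair(s(s(a)), e), g(g(pair(s(a), s(s(0))), 0), s(pair(g(s(a), 0), a))))  →  pair(pair(s(s(a)), e), g(s(0), s(pair(g(s(a), 0), a))))   [R3 at 2.1]
4. pair(pair(s(s(a)), e), g(s(0), s(pair(g(s(a), 0), a))))  →  pair(pair(s(s(a)), e), s(pair(g(s(a), 0), a)))   [R5 at 2]
5. pair(pair(s(s(a)), e), s(pair(g(s(a), 0), a)))  →  pair(pair(s(s(a)), e), s(pair(0, a)))   [R5 at 2.1.1]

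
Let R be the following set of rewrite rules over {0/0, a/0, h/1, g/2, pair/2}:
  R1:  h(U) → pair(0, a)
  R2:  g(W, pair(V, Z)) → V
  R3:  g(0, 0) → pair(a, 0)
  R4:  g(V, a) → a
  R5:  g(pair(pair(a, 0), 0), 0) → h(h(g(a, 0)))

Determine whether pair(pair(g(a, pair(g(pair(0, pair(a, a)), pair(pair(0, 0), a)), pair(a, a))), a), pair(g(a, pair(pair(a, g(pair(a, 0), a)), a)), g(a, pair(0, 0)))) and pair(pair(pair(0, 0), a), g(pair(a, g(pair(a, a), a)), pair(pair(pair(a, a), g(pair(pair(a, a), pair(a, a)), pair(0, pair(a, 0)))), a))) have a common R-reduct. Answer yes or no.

yes — NF(t₁) = pair(pair(pair(0, 0), a), pair(pair(a, a), 0)), NF(t₂) = pair(pair(pair(0, 0), a), pair(pair(a, a), 0))

Reduce t₁ = pair(pair(g(a, pair(g(pair(0, pair(a, a)), pair(pair(0, 0), a)), pair(a, a))), a), pair(g(a, pair(pair(a, g(pair(a, 0), a)), a)), g(a, pair(0, 0)))):
1. pair(pair(g(a, pair(g(pair(0, pair(a, a)), pair(pair(0, 0), a)), pair(a, a))), a), pair(g(a, pair(pair(a, g(pair(a, 0), a)), a)), g(a, pair(0, 0))))  →  pair(pair(g(pair(0, pair(a, a)), pair(pair(0, 0), a)), a), pair(g(a, pair(pair(a, g(pair(a, 0), a)), a)), g(a, pair(0, 0))))   [R2 at 1.1]
2. pair(pair(g(pair(0, pair(a, a)), pair(pair(0, 0), a)), a), pair(g(a, pair(pair(a, g(pair(a, 0), a)), a)), g(a, pair(0, 0))))  →  pair(pair(pair(0, 0), a), pair(g(a, pair(pair(a, g(pair(a, 0), a)), a)), g(a, pair(0, 0))))   [R2 at 1.1]
3. pair(pair(pair(0, 0), a), pair(g(a, pair(pair(a, g(pair(a, 0), a)), a)), g(a, pair(0, 0))))  →  pair(pair(pair(0, 0), a), pair(pair(a, g(pair(a, 0), a)), g(a, pair(0, 0))))   [R2 at 2.1]
4. pair(pair(pair(0, 0), a), pair(pair(a, g(pair(a, 0), a)), g(a, pair(0, 0))))  →  pair(pair(pair(0, 0), a), pair(pair(a, a), g(a, pair(0, 0))))   [R4 at 2.1.2]
5. pair(pair(pair(0, 0), a), pair(pair(a, a), g(a, pair(0, 0))))  →  pair(pair(pair(0, 0), a), pair(pair(a, a), 0))   [R2 at 2.2]

Reduce t₂ = pair(pair(pair(0, 0), a), g(pair(a, g(pair(a, a), a)), pair(pair(pair(a, a), g(pair(pair(a, a), pair(a, a)), pair(0, pair(a, 0)))), a))):
1. pair(pair(pair(0, 0), a), g(pair(a, g(pair(a, a), a)), pair(pair(pair(a, a), g(pair(pair(a, a), pair(a, a)), pair(0, pair(a, 0)))), a)))  →  pair(pair(pair(0, 0), a), pair(pair(a, a), g(pair(pair(a, a), pair(a, a)), pair(0, pair(a, 0)))))   [R2 at 2]
2. pair(pair(pair(0, 0), a), pair(pair(a, a), g(pair(pair(a, a), pair(a, a)), pair(0, pair(a, 0)))))  →  pair(pair(pair(0, 0), a), pair(pair(a, a), 0))   [R2 at 2.2]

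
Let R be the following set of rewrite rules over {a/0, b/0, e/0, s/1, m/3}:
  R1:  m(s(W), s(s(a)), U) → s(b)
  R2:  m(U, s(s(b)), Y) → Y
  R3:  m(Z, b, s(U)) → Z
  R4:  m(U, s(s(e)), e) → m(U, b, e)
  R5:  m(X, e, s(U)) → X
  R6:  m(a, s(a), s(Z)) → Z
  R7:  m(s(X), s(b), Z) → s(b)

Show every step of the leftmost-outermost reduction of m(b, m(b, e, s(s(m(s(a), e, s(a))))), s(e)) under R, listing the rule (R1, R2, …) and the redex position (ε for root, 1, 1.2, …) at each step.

1. m(b, m(b, e, s(s(m(s(a), e, s(a))))), s(e))  →  m(b, b, s(e))   [R5 at 2]
2. m(b, b, s(e))  →  b   [R3 at ε]

b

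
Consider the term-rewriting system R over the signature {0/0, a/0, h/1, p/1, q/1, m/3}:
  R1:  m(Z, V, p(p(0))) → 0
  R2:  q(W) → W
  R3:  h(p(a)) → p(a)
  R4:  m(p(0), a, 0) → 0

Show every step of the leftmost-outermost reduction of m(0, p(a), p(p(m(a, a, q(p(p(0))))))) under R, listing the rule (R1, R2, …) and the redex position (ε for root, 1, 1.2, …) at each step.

0

1. m(0, p(a), p(p(m(a, a, q(p(p(0)))))))  →  m(0, p(a), p(p(m(a, a, p(p(0))))))   [R2 at 3.1.1.3]
2. m(0, p(a), p(p(m(a, a, p(p(0))))))  →  m(0, p(a), p(p(0)))   [R1 at 3.1.1]
3. m(0, p(a), p(p(0)))  →  0   [R1 at ε]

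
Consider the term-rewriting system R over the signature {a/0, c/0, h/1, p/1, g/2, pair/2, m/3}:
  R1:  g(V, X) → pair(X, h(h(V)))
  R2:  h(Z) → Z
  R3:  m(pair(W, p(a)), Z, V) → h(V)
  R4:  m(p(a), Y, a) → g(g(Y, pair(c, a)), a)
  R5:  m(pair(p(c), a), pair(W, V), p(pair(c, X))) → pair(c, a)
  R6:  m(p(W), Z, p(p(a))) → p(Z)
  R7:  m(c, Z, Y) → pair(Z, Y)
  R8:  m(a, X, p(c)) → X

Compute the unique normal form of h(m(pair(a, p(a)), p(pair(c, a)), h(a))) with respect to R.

a

1. h(m(pair(a, p(a)), p(pair(c, a)), h(a)))  →  m(pair(a, p(a)), p(pair(c, a)), h(a))   [R2 at ε]
2. m(pair(a, p(a)), p(pair(c, a)), h(a))  →  h(h(a))   [R3 at ε]
3. h(h(a))  →  h(a)   [R2 at ε]
4. h(a)  →  a   [R2 at ε]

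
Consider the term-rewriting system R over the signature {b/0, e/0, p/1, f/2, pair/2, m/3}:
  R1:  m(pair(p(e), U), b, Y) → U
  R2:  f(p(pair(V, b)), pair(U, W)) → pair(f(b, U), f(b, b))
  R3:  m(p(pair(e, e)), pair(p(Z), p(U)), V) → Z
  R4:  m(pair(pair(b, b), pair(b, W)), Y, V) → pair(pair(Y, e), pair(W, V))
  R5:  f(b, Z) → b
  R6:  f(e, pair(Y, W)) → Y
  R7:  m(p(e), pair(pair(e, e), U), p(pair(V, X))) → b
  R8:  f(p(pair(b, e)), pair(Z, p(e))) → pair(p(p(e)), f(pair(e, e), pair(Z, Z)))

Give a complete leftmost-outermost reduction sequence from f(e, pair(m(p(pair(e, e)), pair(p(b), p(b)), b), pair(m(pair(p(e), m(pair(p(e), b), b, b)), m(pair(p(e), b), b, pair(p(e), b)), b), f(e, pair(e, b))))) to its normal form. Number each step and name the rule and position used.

1. f(e, pair(m(p(pair(e, e)), pair(p(b), p(b)), b), pair(m(pair(p(e), m(pair(p(e), b), b, b)), m(pair(p(e), b), b, pair(p(e), b)), b), f(e, pair(e, b)))))  →  m(p(pair(e, e)), pair(p(b), p(b)), b)   [R6 at ε]
2. m(p(pair(e, e)), pair(p(b), p(b)), b)  →  b   [R3 at ε]

b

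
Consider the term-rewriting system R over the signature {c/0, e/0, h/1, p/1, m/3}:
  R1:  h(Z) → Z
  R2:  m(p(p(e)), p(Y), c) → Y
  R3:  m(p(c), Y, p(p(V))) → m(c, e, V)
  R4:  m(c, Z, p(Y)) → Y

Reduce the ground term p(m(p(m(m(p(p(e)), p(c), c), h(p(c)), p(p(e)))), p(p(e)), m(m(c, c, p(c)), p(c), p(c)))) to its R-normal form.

p(p(e))

1. p(m(p(m(m(p(p(e)), p(c), c), h(p(c)), p(p(e)))), p(p(e)), m(m(c, c, p(c)), p(c), p(c))))  →  p(m(p(m(c, h(p(c)), p(p(e)))), p(p(e)), m(m(c, c, p(c)), p(c), p(c))))   [R2 at 1.1.1.1]
2. p(m(p(m(c, h(p(c)), p(p(e)))), p(p(e)), m(m(c, c, p(c)), p(c), p(c))))  →  p(m(p(p(e)), p(p(e)), m(m(c, c, p(c)), p(c), p(c))))   [R4 at 1.1.1]
3. p(m(p(p(e)), p(p(e)), m(m(c, c, p(c)), p(c), p(c))))  →  p(m(p(p(e)), p(p(e)), m(c, p(c), p(c))))   [R4 at 1.3.1]
4. p(m(p(p(e)), p(p(e)), m(c, p(c), p(c))))  →  p(m(p(p(e)), p(p(e)), c))   [R4 at 1.3]
5. p(m(p(p(e)), p(p(e)), c))  →  p(p(e))   [R2 at 1]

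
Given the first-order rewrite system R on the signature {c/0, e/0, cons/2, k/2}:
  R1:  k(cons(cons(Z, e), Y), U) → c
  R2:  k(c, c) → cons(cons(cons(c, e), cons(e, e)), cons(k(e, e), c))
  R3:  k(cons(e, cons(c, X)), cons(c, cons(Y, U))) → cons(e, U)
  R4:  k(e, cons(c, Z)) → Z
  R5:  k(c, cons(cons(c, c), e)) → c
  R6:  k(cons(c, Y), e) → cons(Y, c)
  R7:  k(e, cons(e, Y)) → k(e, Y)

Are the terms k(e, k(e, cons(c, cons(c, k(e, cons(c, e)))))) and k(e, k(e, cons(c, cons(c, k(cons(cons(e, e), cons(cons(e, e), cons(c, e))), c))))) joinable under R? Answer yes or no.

no — NF(t₁) = e, NF(t₂) = c

Reduce t₁ = k(e, k(e, cons(c, cons(c, k(e, cons(c, e)))))):
1. k(e, k(e, cons(c, cons(c, k(e, cons(c, e))))))  →  k(e, cons(c, k(e, cons(c, e))))   [R4 at 2]
2. k(e, cons(c, k(e, cons(c, e))))  →  k(e, cons(c, e))   [R4 at ε]
3. k(e, cons(c, e))  →  e   [R4 at ε]

Reduce t₂ = k(e, k(e, cons(c, cons(c, k(cons(cons(e, e), cons(cons(e, e), cons(c, e))), c))))):
1. k(e, k(e, cons(c, cons(c, k(cons(cons(e, e), cons(cons(e, e), cons(c, e))), c)))))  →  k(e, cons(c, k(cons(cons(e, e), cons(cons(e, e), cons(c, e))), c)))   [R4 at 2]
2. k(e, cons(c, k(cons(cons(e, e), cons(cons(e, e), cons(c, e))), c)))  →  k(cons(cons(e, e), cons(cons(e, e), cons(c, e))), c)   [R4 at ε]
3. k(cons(cons(e, e), cons(cons(e, e), cons(c, e))), c)  →  c   [R1 at ε]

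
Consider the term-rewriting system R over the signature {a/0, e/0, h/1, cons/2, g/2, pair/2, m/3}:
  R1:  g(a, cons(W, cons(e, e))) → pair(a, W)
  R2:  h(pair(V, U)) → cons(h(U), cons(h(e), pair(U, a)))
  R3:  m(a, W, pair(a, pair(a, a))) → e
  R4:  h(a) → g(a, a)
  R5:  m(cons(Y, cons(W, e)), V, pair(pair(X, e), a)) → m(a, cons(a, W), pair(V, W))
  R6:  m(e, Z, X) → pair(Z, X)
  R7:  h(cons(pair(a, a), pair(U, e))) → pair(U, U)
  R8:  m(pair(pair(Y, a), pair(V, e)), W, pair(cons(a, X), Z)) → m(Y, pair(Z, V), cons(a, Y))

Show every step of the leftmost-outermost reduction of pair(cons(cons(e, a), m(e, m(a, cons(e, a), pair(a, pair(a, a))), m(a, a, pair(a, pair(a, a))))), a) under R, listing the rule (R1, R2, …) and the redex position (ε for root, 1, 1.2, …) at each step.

pair(cons(cons(e, a), pair(e, e)), a)

1. pair(cons(cons(e, a), m(e, m(a, cons(e, a), pair(a, pair(a, a))), m(a, a, pair(a, pair(a, a))))), a)  →  pair(cons(cons(e, a), pair(m(a, cons(e, a), pair(a, pair(a, a))), m(a, a, pair(a, pair(a, a))))), a)   [R6 at 1.2]
2. pair(cons(cons(e, a), pair(m(a, cons(e, a), pair(a, pair(a, a))), m(a, a, pair(a, pair(a, a))))), a)  →  pair(cons(cons(e, a), pair(e, m(a, a, pair(a, pair(a, a))))), a)   [R3 at 1.2.1]
3. pair(cons(cons(e, a), pair(e, m(a, a, pair(a, pair(a, a))))), a)  →  pair(cons(cons(e, a), pair(e, e)), a)   [R3 at 1.2.2]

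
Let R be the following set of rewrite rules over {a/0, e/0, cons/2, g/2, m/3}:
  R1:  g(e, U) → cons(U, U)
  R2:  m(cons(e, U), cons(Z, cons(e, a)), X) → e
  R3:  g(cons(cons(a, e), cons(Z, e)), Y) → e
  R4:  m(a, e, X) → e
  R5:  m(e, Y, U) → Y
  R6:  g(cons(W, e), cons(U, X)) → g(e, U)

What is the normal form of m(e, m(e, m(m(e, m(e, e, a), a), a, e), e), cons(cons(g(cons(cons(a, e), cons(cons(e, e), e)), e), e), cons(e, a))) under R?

a

1. m(e, m(e, m(m(e, m(e, e, a), a), a, e), e), cons(cons(g(cons(cons(a, e), cons(cons(e, e), e)), e), e), cons(e, a)))  →  m(e, m(m(e, m(e, e, a), a), a, e), e)   [R5 at ε]
2. m(e, m(m(e, m(e, e, a), a), a, e), e)  →  m(m(e, m(e, e, a), a), a, e)   [R5 at ε]
3. m(m(e, m(e, e, a), a), a, e)  →  m(m(e, e, a), a, e)   [R5 at 1]
4. m(m(e, e, a), a, e)  →  m(e, a, e)   [R5 at 1]
5. m(e, a, e)  →  a   [R5 at ε]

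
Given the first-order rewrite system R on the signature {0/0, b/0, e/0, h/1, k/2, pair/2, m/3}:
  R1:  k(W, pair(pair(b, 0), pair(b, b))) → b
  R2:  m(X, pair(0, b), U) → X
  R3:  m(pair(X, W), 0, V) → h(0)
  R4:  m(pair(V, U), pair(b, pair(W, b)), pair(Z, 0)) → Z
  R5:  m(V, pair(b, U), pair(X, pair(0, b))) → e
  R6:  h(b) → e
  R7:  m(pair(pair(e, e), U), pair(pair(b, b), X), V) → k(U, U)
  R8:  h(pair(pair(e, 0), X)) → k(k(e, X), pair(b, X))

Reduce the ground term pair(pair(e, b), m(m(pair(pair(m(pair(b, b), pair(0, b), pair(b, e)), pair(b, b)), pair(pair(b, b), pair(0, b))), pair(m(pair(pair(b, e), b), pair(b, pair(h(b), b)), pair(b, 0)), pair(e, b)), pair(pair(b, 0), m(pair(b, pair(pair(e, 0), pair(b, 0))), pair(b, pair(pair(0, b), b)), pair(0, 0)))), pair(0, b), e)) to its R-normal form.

pair(pair(e, b), pair(b, 0))

1. pair(pair(e, b), m(m(pair(pair(m(pair(b, b), pair(0, b), pair(b, e)), pair(b, b)), pair(pair(b, b), pair(0, b))), pair(m(pair(pair(b, e), b), pair(b, pair(h(b), b)), pair(b, 0)), pair(e, b)), pair(pair(b, 0), m(pair(b, pair(pair(e, 0), pair(b, 0))), pair(b, pair(pair(0, b), b)), pair(0, 0)))), pair(0, b), e))  →  pair(pair(e, b), m(pair(pair(m(pair(b, b), pair(0, b), pair(b, e)), pair(b, b)), pair(pair(b, b), pair(0, b))), pair(m(pair(pair(b, e), b), pair(b, pair(h(b), b)), pair(b, 0)), pair(e, b)), pair(pair(b, 0), m(pair(b, pair(pair(e, 0), pair(b, 0))), pair(b, pair(pair(0, b), b)), pair(0, 0)))))   [R2 at 2]
2. pair(pair(e, b), m(pair(pair(m(pair(b, b), pair(0, b), pair(b, e)), pair(b, b)), pair(pair(b, b), pair(0, b))), pair(m(pair(pair(b, e), b), pair(b, pair(h(b), b)), pair(b, 0)), pair(e, b)), pair(pair(b, 0), m(pair(b, pair(pair(e, 0), pair(b, 0))), pair(b, pair(pair(0, b), b)), pair(0, 0)))))  →  pair(pair(e, b), m(pair(pair(pair(b, b), pair(b, b)), pair(pair(b, b), pair(0, b))), pair(m(pair(pair(b, e), b), pair(b, pair(h(b), b)), pair(b, 0)), pair(e, b)), pair(pair(b, 0), m(pair(b, pair(pair(e, 0), pair(b, 0))), pair(b, pair(pair(0, b), b)), pair(0, 0)))))   [R2 at 2.1.1.1]
3. pair(pair(e, b), m(pair(pair(pair(b, b), pair(b, b)), pair(pair(b, b), pair(0, b))), pair(m(pair(pair(b, e), b), pair(b, pair(h(b), b)), pair(b, 0)), pair(e, b)), pair(pair(b, 0), m(pair(b, pair(pair(e, 0), pair(b, 0))), pair(b, pair(pair(0, b), b)), pair(0, 0)))))  →  pair(pair(e, b), m(pair(pair(pair(b, b), pair(b, b)), pair(pair(b, b), pair(0, b))), pair(b, pair(e, b)), pair(pair(b, 0), m(pair(b, pair(pair(e, 0), pair(b, 0))), pair(b, pair(pair(0, b), b)), pair(0, 0)))))   [R4 at 2.2.1]
4. pair(pair(e, b), m(pair(pair(pair(b, b), pair(b, b)), pair(pair(b, b), pair(0, b))), pair(b, pair(e, b)), pair(pair(b, 0), m(pair(b, pair(pair(e, 0), pair(b, 0))), pair(b, pair(pair(0, b), b)), pair(0, 0)))))  →  pair(pair(e, b), m(pair(pair(pair(b, b), pair(b, b)), pair(pair(b, b), pair(0, b))), pair(b, pair(e, b)), pair(pair(b, 0), 0)))   [R4 at 2.3.2]
5. pair(pair(e, b), m(pair(pair(pair(b, b), pair(b, b)), pair(pair(b, b), pair(0, b))), pair(b, pair(e, b)), pair(pair(b, 0), 0)))  →  pair(pair(e, b), pair(b, 0))   [R4 at 2]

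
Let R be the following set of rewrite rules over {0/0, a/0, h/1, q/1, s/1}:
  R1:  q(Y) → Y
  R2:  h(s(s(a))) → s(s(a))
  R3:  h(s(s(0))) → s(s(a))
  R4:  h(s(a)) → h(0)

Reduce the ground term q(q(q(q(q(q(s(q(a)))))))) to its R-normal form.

s(a)

1. q(q(q(q(q(q(s(q(a))))))))  →  q(q(q(q(q(s(q(a)))))))   [R1 at ε]
2. q(q(q(q(q(s(q(a)))))))  →  q(q(q(q(s(q(a))))))   [R1 at ε]
3. q(q(q(q(s(q(a))))))  →  q(q(q(s(q(a)))))   [R1 at ε]
4. q(q(q(s(q(a)))))  →  q(q(s(q(a))))   [R1 at ε]
5. q(q(s(q(a))))  →  q(s(q(a)))   [R1 at ε]
6. q(s(q(a)))  →  s(q(a))   [R1 at ε]
7. s(q(a))  →  s(a)   [R1 at 1]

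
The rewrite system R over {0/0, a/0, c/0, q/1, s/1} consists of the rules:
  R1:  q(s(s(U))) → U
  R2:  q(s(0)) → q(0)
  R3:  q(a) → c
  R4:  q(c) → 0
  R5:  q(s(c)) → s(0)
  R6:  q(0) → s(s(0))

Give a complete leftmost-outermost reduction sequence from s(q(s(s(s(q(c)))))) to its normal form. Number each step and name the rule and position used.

s(s(0))

1. s(q(s(s(s(q(c))))))  →  s(s(q(c)))   [R1 at 1]
2. s(s(q(c)))  →  s(s(0))   [R4 at 1.1]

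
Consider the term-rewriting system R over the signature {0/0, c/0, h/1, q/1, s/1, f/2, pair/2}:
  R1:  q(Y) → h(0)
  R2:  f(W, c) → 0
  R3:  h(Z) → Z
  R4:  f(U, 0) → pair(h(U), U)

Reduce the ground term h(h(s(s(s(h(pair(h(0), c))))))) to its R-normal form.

1. h(h(s(s(s(h(pair(h(0), c)))))))  →  h(s(s(s(h(pair(h(0), c))))))   [R3 at ε]
2. h(s(s(s(h(pair(h(0), c))))))  →  s(s(s(h(pair(h(0), c)))))   [R3 at ε]
3. s(s(s(h(pair(h(0), c)))))  →  s(s(s(pair(h(0), c))))   [R3 at 1.1.1]
4. s(s(s(pair(h(0), c))))  →  s(s(s(pair(0, c))))   [R3 at 1.1.1.1]

s(s(s(pair(0, c))))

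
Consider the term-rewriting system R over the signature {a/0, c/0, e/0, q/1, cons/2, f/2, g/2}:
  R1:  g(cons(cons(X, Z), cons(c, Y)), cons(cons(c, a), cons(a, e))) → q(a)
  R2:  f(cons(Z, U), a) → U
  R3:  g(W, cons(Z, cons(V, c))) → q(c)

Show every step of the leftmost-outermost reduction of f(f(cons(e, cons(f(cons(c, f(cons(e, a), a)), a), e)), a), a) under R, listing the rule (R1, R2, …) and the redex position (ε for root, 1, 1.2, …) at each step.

1. f(f(cons(e, cons(f(cons(c, f(cons(e, a), a)), a), e)), a), a)  →  f(cons(f(cons(c, f(cons(e, a), a)), a), e), a)   [R2 at 1]
2. f(cons(f(cons(c, f(cons(e, a), a)), a), e), a)  →  e   [R2 at ε]

e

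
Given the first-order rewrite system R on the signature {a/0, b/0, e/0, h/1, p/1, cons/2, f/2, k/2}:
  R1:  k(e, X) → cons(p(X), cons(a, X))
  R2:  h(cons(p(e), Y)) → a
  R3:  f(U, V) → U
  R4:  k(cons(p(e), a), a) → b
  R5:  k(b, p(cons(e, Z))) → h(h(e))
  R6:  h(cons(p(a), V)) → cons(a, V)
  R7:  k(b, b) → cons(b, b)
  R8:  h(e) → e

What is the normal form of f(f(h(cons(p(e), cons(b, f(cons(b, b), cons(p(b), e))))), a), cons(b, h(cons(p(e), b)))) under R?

1. f(f(h(cons(p(e), cons(b, f(cons(b, b), cons(p(b), e))))), a), cons(b, h(cons(p(e), b))))  →  f(h(cons(p(e), cons(b, f(cons(b, b), cons(p(b), e))))), a)   [R3 at ε]
2. f(h(cons(p(e), cons(b, f(cons(b, b), cons(p(b), e))))), a)  →  h(cons(p(e), cons(b, f(cons(b, b), cons(p(b), e)))))   [R3 at ε]
3. h(cons(p(e), cons(b, f(cons(b, b), cons(p(b), e)))))  →  a   [R2 at ε]

a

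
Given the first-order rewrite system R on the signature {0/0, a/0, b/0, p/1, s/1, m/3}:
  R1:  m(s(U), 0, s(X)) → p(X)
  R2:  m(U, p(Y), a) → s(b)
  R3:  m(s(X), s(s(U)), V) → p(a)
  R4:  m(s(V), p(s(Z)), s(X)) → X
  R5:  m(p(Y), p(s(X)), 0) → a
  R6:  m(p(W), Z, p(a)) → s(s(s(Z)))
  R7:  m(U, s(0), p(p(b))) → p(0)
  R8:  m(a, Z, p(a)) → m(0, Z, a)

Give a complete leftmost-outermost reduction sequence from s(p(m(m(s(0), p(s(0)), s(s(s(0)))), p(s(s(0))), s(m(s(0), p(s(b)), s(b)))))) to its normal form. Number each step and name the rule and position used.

1. s(p(m(m(s(0), p(s(0)), s(s(s(0)))), p(s(s(0))), s(m(s(0), p(s(b)), s(b))))))  →  s(p(m(s(s(0)), p(s(s(0))), s(m(s(0), p(s(b)), s(b))))))   [R4 at 1.1.1]
2. s(p(m(s(s(0)), p(s(s(0))), s(m(s(0), p(s(b)), s(b))))))  →  s(p(m(s(0), p(s(b)), s(b))))   [R4 at 1.1]
3. s(p(m(s(0), p(s(b)), s(b))))  →  s(p(b))   [R4 at 1.1]

s(p(b))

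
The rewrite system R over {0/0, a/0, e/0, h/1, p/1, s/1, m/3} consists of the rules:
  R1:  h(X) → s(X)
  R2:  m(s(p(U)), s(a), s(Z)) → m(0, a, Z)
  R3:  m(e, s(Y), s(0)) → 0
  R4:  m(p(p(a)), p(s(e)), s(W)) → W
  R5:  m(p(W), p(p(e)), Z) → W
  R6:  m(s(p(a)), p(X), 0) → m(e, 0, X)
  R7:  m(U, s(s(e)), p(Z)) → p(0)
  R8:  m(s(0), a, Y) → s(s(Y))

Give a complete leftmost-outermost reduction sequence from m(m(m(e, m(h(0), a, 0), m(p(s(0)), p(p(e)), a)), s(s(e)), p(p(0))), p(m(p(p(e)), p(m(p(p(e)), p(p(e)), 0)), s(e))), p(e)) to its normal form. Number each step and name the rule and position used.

0

1. m(m(m(e, m(h(0), a, 0), m(p(s(0)), p(p(e)), a)), s(s(e)), p(p(0))), p(m(p(p(e)), p(m(p(p(e)), p(p(e)), 0)), s(e))), p(e))  →  m(p(0), p(m(p(p(e)), p(m(p(p(e)), p(p(e)), 0)), s(e))), p(e))   [R7 at 1]
2. m(p(0), p(m(p(p(e)), p(m(p(p(e)), p(p(e)), 0)), s(e))), p(e))  →  m(p(0), p(m(p(p(e)), p(p(e)), s(e))), p(e))   [R5 at 2.1.2.1]
3. m(p(0), p(m(p(p(e)), p(p(e)), s(e))), p(e))  →  m(p(0), p(p(e)), p(e))   [R5 at 2.1]
4. m(p(0), p(p(e)), p(e))  →  0   [R5 at ε]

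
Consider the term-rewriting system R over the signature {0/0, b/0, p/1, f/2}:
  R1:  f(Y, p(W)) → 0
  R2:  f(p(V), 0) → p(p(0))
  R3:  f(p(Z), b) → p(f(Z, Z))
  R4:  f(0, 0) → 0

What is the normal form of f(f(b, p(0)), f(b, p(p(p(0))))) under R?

0

1. f(f(b, p(0)), f(b, p(p(p(0)))))  →  f(0, f(b, p(p(p(0)))))   [R1 at 1]
2. f(0, f(b, p(p(p(0)))))  →  f(0, 0)   [R1 at 2]
3. f(0, 0)  →  0   [R4 at ε]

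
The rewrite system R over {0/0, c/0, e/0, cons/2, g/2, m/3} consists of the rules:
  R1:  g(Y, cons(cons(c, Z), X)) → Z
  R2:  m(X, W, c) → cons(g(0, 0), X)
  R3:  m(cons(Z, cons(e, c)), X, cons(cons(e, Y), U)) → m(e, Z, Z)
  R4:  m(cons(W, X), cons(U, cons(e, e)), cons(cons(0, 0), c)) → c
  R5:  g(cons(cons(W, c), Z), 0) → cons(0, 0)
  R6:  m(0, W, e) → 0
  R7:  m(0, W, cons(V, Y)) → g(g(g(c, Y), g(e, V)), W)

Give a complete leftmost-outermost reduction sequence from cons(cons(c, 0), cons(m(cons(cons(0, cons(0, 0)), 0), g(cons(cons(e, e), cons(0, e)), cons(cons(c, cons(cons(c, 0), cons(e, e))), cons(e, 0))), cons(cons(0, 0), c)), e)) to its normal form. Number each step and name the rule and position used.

1. cons(cons(c, 0), cons(m(cons(cons(0, cons(0, 0)), 0), g(cons(cons(e, e), cons(0, e)), cons(cons(c, cons(cons(c, 0), cons(e, e))), cons(e, 0))), cons(cons(0, 0), c)), e))  →  cons(cons(c, 0), cons(m(cons(cons(0, cons(0, 0)), 0), cons(cons(c, 0), cons(e, e)), cons(cons(0, 0), c)), e))   [R1 at 2.1.2]
2. cons(cons(c, 0), cons(m(cons(cons(0, cons(0, 0)), 0), cons(cons(c, 0), cons(e, e)), cons(cons(0, 0), c)), e))  →  cons(cons(c, 0), cons(c, e))   [R4 at 2.1]

cons(cons(c, 0), cons(c, e))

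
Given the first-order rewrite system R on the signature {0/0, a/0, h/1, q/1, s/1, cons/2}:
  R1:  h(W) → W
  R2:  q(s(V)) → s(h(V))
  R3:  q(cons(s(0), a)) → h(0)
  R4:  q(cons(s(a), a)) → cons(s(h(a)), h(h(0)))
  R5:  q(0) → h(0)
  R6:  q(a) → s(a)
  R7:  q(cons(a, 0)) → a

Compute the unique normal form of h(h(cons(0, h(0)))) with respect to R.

1. h(h(cons(0, h(0))))  →  h(cons(0, h(0)))   [R1 at ε]
2. h(cons(0, h(0)))  →  cons(0, h(0))   [R1 at ε]
3. cons(0, h(0))  →  cons(0, 0)   [R1 at 2]

cons(0, 0)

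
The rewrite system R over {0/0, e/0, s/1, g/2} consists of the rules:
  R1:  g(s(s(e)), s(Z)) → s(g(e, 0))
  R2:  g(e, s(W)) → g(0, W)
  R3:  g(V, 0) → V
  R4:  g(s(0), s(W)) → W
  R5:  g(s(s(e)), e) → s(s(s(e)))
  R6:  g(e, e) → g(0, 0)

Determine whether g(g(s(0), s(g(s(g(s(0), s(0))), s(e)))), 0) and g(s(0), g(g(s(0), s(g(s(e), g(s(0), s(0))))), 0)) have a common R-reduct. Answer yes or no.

yes — NF(t₁) = e, NF(t₂) = e

Reduce t₁ = g(g(s(0), s(g(s(g(s(0), s(0))), s(e)))), 0):
1. g(g(s(0), s(g(s(g(s(0), s(0))), s(e)))), 0)  →  g(s(0), s(g(s(g(s(0), s(0))), s(e))))   [R3 at ε]
2. g(s(0), s(g(s(g(s(0), s(0))), s(e))))  →  g(s(g(s(0), s(0))), s(e))   [R4 at ε]
3. g(s(g(s(0), s(0))), s(e))  →  g(s(0), s(e))   [R4 at 1.1]
4. g(s(0), s(e))  →  e   [R4 at ε]

Reduce t₂ = g(s(0), g(g(s(0), s(g(s(e), g(s(0), s(0))))), 0)):
1. g(s(0), g(g(s(0), s(g(s(e), g(s(0), s(0))))), 0))  →  g(s(0), g(s(0), s(g(s(e), g(s(0), s(0))))))   [R3 at 2]
2. g(s(0), g(s(0), s(g(s(e), g(s(0), s(0))))))  →  g(s(0), g(s(e), g(s(0), s(0))))   [R4 at 2]
3. g(s(0), g(s(e), g(s(0), s(0))))  →  g(s(0), g(s(e), 0))   [R4 at 2.2]
4. g(s(0), g(s(e), 0))  →  g(s(0), s(e))   [R3 at 2]
5. g(s(0), s(e))  →  e   [R4 at ε]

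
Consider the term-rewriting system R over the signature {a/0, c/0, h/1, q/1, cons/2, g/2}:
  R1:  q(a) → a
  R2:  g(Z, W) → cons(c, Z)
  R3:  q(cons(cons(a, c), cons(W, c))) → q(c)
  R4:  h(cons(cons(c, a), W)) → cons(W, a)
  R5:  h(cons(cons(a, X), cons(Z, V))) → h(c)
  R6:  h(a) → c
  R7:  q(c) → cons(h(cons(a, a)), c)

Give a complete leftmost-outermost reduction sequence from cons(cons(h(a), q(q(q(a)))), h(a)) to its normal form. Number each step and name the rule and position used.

1. cons(cons(h(a), q(q(q(a)))), h(a))  →  cons(cons(c, q(q(q(a)))), h(a))   [R6 at 1.1]
2. cons(cons(c, q(q(q(a)))), h(a))  →  cons(cons(c, q(q(a))), h(a))   [R1 at 1.2.1.1]
3. cons(cons(c, q(q(a))), h(a))  →  cons(cons(c, q(a)), h(a))   [R1 at 1.2.1]
4. cons(cons(c, q(a)), h(a))  →  cons(cons(c, a), h(a))   [R1 at 1.2]
5. cons(cons(c, a), h(a))  →  cons(cons(c, a), c)   [R6 at 2]

cons(cons(c, a), c)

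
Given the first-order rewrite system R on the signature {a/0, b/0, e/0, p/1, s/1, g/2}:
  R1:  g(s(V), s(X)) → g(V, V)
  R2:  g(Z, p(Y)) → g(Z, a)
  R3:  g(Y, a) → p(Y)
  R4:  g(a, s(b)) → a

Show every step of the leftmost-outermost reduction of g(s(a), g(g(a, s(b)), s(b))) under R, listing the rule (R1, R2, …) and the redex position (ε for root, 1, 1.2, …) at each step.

1. g(s(a), g(g(a, s(b)), s(b)))  →  g(s(a), g(a, s(b)))   [R4 at 2.1]
2. g(s(a), g(a, s(b)))  →  g(s(a), a)   [R4 at 2]
3. g(s(a), a)  →  p(s(a))   [R3 at ε]

p(s(a))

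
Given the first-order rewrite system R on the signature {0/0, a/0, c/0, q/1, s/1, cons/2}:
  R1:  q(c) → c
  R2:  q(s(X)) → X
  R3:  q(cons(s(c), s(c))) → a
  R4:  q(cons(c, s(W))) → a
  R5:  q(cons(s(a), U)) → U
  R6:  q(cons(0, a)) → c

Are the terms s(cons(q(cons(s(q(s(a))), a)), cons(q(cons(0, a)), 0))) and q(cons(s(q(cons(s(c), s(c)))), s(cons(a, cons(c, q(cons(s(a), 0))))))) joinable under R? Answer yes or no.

yes — NF(t₁) = s(cons(a, cons(c, 0))), NF(t₂) = s(cons(a, cons(c, 0)))

Reduce t₁ = s(cons(q(cons(s(q(s(a))), a)), cons(q(cons(0, a)), 0))):
1. s(cons(q(cons(s(q(s(a))), a)), cons(q(cons(0, a)), 0)))  →  s(cons(q(cons(s(a), a)), cons(q(cons(0, a)), 0)))   [R2 at 1.1.1.1.1]
2. s(cons(q(cons(s(a), a)), cons(q(cons(0, a)), 0)))  →  s(cons(a, cons(q(cons(0, a)), 0)))   [R5 at 1.1]
3. s(cons(a, cons(q(cons(0, a)), 0)))  →  s(cons(a, cons(c, 0)))   [R6 at 1.2.1]

Reduce t₂ = q(cons(s(q(cons(s(c), s(c)))), s(cons(a, cons(c, q(cons(s(a), 0))))))):
1. q(cons(s(q(cons(s(c), s(c)))), s(cons(a, cons(c, q(cons(s(a), 0)))))))  →  q(cons(s(a), s(cons(a, cons(c, q(cons(s(a), 0)))))))   [R3 at 1.1.1]
2. q(cons(s(a), s(cons(a, cons(c, q(cons(s(a), 0)))))))  →  s(cons(a, cons(c, q(cons(s(a), 0)))))   [R5 at ε]
3. s(cons(a, cons(c, q(cons(s(a), 0)))))  →  s(cons(a, cons(c, 0)))   [R5 at 1.2.2]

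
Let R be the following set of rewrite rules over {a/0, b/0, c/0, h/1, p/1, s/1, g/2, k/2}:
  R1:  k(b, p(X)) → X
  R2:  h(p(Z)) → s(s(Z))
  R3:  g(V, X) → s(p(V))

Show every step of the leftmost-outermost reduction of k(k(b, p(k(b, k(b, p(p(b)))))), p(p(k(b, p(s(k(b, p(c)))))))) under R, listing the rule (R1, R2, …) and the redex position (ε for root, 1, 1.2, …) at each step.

p(s(c))

1. k(k(b, p(k(b, k(b, p(p(b)))))), p(p(k(b, p(s(k(b, p(c))))))))  →  k(k(b, k(b, p(p(b)))), p(p(k(b, p(s(k(b, p(c))))))))   [R1 at 1]
2. k(k(b, k(b, p(p(b)))), p(p(k(b, p(s(k(b, p(c))))))))  →  k(k(b, p(b)), p(p(k(b, p(s(k(b, p(c))))))))   [R1 at 1.2]
3. k(k(b, p(b)), p(p(k(b, p(s(k(b, p(c))))))))  →  k(b, p(p(k(b, p(s(k(b, p(c))))))))   [R1 at 1]
4. k(b, p(p(k(b, p(s(k(b, p(c))))))))  →  p(k(b, p(s(k(b, p(c))))))   [R1 at ε]
5. p(k(b, p(s(k(b, p(c))))))  →  p(s(k(b, p(c))))   [R1 at 1]
6. p(s(k(b, p(c))))  →  p(s(c))   [R1 at 1.1]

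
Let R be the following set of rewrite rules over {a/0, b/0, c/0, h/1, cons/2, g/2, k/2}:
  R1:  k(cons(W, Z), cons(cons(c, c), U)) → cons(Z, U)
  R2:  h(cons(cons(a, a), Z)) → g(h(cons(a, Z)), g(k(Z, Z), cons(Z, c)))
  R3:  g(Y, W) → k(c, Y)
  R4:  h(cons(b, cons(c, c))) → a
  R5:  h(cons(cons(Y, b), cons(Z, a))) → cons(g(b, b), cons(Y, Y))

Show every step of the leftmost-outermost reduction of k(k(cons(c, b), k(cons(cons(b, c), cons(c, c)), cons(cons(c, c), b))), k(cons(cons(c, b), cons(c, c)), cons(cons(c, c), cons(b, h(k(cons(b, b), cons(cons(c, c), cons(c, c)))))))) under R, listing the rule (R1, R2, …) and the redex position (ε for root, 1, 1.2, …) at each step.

1. k(k(cons(c, b), k(cons(cons(b, c), cons(c, c)), cons(cons(c, c), b))), k(cons(cons(c, b), cons(c, c)), cons(cons(c, c), cons(b, h(k(cons(b, b), cons(cons(c, c), cons(c, c))))))))  →  k(k(cons(c, b), cons(cons(c, c), b)), k(cons(cons(c, b), cons(c, c)), cons(cons(c, c), cons(b, h(k(cons(b, b), cons(cons(c, c), cons(c, c))))))))   [R1 at 1.2]
2. k(k(cons(c, b), cons(cons(c, c), b)), k(cons(cons(c, b), cons(c, c)), cons(cons(c, c), cons(b, h(k(cons(b, b), cons(cons(c, c), cons(c, c))))))))  →  k(cons(b, b), k(cons(cons(c, b), cons(c, c)), cons(cons(c, c), cons(b, h(k(cons(b, b), cons(cons(c, c), cons(c, c))))))))   [R1 at 1]
3. k(cons(b, b), k(cons(cons(c, b), cons(c, c)), cons(cons(c, c), cons(b, h(k(cons(b, b), cons(cons(c, c), cons(c, c))))))))  →  k(cons(b, b), cons(cons(c, c), cons(b, h(k(cons(b, b), cons(cons(c, c), cons(c, c)))))))   [R1 at 2]
4. k(cons(b, b), cons(cons(c, c), cons(b, h(k(cons(b, b), cons(cons(c, c), cons(c, c)))))))  →  cons(b, cons(b, h(k(cons(b, b), cons(cons(c, c), cons(c, c))))))   [R1 at ε]
5. cons(b, cons(b, h(k(cons(b, b), cons(cons(c, c), cons(c, c))))))  →  cons(b, cons(b, h(cons(b, cons(c, c)))))   [R1 at 2.2.1]
6. cons(b, cons(b, h(cons(b, cons(c, c)))))  →  cons(b, cons(b, a))   [R4 at 2.2]

cons(b, cons(b, a))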